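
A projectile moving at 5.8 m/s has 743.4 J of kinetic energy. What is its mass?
m = 2·KE/v² = 2·743.4/(5.8)² = 44.2 kg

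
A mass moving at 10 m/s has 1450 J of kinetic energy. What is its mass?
m = 2·KE/v² = 2·1450/(10)² = 29.0 kg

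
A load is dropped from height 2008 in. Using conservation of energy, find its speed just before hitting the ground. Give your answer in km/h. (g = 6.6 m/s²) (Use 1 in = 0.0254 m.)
Convert to SI: h = 51.0032 m
mgh = ½mv² ⇒ v = √(2gh) = √(2·6.6·51.0032) = 25.9469 m/s = 93.41 km/h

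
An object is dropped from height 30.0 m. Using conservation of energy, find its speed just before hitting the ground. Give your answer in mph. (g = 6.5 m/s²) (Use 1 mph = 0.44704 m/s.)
mgh = ½mv² ⇒ v = √(2gh) = √(2·6.5·30.0) = 19.7484 m/s = 44.18 mph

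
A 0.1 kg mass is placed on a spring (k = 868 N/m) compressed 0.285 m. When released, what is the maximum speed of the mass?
½kx² = ½mv² ⇒ v = x√(k/m) = (0.285)√(868/0.1) = 26.55 m/s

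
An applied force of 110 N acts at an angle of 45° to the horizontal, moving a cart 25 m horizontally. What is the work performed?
W = F·d·cosθ = (110)(25)cos(45°) = 1945 J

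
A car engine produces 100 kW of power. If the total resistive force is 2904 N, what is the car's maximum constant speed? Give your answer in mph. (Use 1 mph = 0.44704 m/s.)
P = Fv ⇒ v = P/F = 100000 W/2904.0 N = 34.4353 m/s = 77.03 mph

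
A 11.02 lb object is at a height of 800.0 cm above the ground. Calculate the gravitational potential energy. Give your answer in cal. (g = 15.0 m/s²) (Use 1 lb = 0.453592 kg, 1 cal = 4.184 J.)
Convert to SI: m = 4.99858 kg, h = 8.0 m
PE = mgh = (4.99858)(15.0)(8.0) = 599.83 J = 143.4 cal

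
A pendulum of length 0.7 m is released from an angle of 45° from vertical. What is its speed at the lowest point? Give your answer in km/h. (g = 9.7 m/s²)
h = L(1 − cosθ) = 0.7(1 − cos45°) = 0.205025 m
v = √(2gh) = √(2·9.7·0.205025) = 1.99436 m/s = 7.18 km/h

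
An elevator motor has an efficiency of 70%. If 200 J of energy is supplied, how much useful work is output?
W_out = η·W_in = 0.7·200 = 140.0 J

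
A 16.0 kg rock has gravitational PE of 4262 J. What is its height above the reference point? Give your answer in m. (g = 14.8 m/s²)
h = PE/(mg) = 4262.0/(16.0·14.8) = 18.0 m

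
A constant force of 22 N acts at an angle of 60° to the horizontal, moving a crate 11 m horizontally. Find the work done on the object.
W = F·d·cosθ = (22)(11)cos(60°) = 121.0 J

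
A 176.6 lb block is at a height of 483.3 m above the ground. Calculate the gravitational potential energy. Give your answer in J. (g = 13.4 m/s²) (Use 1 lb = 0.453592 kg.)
Convert to SI: m = 80.1043 kg, h = 483.3 m
PE = mgh = (80.1043)(13.4)(483.3) = 518800 J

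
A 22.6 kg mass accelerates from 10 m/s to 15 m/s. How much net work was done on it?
W = ΔKE = ½m(v₂² − v₁²) = ½(22.6)(15² − 10²) = 1412.5 J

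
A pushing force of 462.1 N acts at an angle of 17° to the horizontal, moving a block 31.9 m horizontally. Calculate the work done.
W = F·d·cosθ = (462.1)(31.9)cos(17°) = 14100 J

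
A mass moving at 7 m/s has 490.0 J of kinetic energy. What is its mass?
m = 2·KE/v² = 2·490.0/(7)² = 20.0 kg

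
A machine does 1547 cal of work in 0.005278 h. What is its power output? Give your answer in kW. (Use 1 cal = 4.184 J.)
Convert to SI: W = 6472.65 J, t = 19.0008 s
P = W/t = 6472.65/19.0008 = 340.651 W = 0.3407 kW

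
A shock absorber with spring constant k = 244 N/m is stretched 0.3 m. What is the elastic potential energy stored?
PE = ½kx² = ½(244)(0.3)² = 10.98 J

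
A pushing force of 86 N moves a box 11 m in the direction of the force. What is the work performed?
W = F·d = (86)(11) = 946.0 J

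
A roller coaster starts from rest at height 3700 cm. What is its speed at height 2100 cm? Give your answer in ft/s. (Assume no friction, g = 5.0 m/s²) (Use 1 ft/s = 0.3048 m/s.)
Convert to SI: h₁−h₂ = 16.0 m
mgh₁ = mgh₂ + ½mv² ⇒ v = √(2g(h₁−h₂)) = √(2·5.0·16.0) = 12.6491 m/s = 41.5 ft/s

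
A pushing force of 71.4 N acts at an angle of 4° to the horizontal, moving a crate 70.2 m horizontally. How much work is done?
W = F·d·cosθ = (71.4)(70.2)cos(4°) = 5000 J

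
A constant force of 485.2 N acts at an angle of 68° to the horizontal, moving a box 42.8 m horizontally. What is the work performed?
W = F·d·cosθ = (485.2)(42.8)cos(68°) = 7779 J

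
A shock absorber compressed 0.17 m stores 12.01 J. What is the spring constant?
k = 2·PE/x² = 2·12.01/(0.17)² = 831.1 N/m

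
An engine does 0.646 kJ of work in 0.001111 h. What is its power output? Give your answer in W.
Convert to SI: W = 646.0 J, t = 3.9996 s
P = W/t = 646.0/3.9996 = 161.5 W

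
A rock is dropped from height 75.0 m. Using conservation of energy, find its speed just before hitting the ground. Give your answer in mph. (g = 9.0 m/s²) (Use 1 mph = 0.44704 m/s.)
mgh = ½mv² ⇒ v = √(2gh) = √(2·9.0·75.0) = 36.7423 m/s = 82.19 mph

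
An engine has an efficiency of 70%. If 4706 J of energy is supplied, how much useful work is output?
W_out = η·W_in = 0.7·4706 = 3294.2 J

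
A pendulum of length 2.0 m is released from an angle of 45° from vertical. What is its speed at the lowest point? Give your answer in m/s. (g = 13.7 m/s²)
h = L(1 − cosθ) = 2.0(1 − cos45°) = 0.585786 m
v = √(2gh) = √(2·13.7·0.585786) = 4.006 m/s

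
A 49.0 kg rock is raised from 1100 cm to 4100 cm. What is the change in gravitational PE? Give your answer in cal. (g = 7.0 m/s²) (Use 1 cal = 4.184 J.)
Convert to SI: m = 49.0 kg, Δh = 30.0 m
ΔPE = mgΔh = (49.0)(7.0)(30.0) = 10290.0 J = 2459 cal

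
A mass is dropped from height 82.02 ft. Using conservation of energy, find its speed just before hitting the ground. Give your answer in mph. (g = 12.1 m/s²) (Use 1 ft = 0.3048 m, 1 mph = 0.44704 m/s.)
Convert to SI: h = 24.9997 m
mgh = ½mv² ⇒ v = √(2gh) = √(2·12.1·24.9997) = 24.5966 m/s = 55.02 mph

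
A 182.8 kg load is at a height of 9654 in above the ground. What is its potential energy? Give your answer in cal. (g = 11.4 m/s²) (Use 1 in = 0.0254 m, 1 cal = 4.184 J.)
Convert to SI: m = 182.8 kg, h = 245.212 m
PE = mgh = (182.8)(11.4)(245.212) = 511001 J = 122100 cal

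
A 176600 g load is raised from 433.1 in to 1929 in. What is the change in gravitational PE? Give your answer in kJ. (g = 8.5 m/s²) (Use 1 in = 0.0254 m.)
Convert to SI: m = 176.6 kg, Δh = 37.9959 m
ΔPE = mgΔh = (176.6)(8.5)(37.9959) = 57035.6 J = 57.04 kJ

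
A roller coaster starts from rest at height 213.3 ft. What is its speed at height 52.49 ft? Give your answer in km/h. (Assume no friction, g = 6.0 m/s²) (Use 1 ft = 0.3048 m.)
Convert to SI: h₁−h₂ = 49.0149 m
mgh₁ = mgh₂ + ½mv² ⇒ v = √(2g(h₁−h₂)) = √(2·6.0·49.0149) = 24.2524 m/s = 87.31 km/h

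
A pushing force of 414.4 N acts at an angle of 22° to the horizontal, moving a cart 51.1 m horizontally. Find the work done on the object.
W = F·d·cosθ = (414.4)(51.1)cos(22°) = 19630 J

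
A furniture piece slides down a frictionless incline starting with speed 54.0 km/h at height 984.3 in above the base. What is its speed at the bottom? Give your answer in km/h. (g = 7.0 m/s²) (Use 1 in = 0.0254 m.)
Convert to SI: v₀ = 15.0 m/s, h = 25.0012 m
½mv₀² + mgh = ½mv² ⇒ v = √(v₀² + 2gh) = √(15.0² + 2·7.0·25.0012) = 23.9795 m/s = 86.33 km/h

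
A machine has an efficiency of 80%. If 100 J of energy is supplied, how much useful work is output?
W_out = η·W_in = 0.8·100 = 80.0 J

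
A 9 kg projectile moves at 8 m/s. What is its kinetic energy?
KE = ½mv² = ½(9)(8)² = 288.0 J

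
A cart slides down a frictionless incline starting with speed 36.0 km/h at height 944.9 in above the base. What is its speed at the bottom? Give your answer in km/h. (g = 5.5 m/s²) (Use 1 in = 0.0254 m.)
Convert to SI: v₀ = 10.0 m/s, h = 24.0005 m
½mv₀² + mgh = ½mv² ⇒ v = √(v₀² + 2gh) = √(10.0² + 2·5.5·24.0005) = 19.0789 m/s = 68.68 km/h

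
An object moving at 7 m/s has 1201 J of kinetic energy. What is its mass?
m = 2·KE/v² = 2·1201/(7)² = 49.02 kg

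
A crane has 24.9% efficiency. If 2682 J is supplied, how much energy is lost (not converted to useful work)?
W_lost = W_in(1 − η) = 2682·(1 − 0.249) = 2014 J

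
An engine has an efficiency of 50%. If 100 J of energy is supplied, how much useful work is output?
W_out = η·W_in = 0.5·100 = 50.0 J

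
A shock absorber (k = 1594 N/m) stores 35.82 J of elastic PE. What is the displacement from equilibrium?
x = √(2·PE/k) = √(2·35.82/1594) = 0.212 m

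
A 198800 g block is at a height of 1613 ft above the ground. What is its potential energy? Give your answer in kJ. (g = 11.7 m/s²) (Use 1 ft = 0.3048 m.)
Convert to SI: m = 198.8 kg, h = 491.642 m
PE = mgh = (198.8)(11.7)(491.642) = 1143540 J = 1144 kJ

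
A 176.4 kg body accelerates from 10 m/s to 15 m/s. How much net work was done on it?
W = ΔKE = ½m(v₂² − v₁²) = ½(176.4)(15² − 10²) = 11025.0 J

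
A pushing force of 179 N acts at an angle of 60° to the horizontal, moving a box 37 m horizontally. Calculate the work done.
W = F·d·cosθ = (179)(37)cos(60°) = 3312 J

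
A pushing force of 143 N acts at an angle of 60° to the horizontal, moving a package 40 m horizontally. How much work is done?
W = F·d·cosθ = (143)(40)cos(60°) = 2860 J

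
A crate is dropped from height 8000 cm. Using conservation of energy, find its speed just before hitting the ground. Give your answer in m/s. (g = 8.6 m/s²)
Convert to SI: h = 80.0 m
mgh = ½mv² ⇒ v = √(2gh) = √(2·8.6·80.0) = 37.09 m/s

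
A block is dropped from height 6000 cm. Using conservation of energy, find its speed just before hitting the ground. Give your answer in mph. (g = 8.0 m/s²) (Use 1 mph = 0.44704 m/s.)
Convert to SI: h = 60.0 m
mgh = ½mv² ⇒ v = √(2gh) = √(2·8.0·60.0) = 30.9839 m/s = 69.31 mph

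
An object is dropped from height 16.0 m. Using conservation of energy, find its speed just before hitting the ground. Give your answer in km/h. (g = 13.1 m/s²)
mgh = ½mv² ⇒ v = √(2gh) = √(2·13.1·16.0) = 20.4744 m/s = 73.71 km/h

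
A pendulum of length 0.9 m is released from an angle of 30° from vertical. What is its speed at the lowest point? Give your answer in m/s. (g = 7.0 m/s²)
h = L(1 − cosθ) = 0.9(1 − cos30°) = 0.120577 m
v = √(2gh) = √(2·7.0·0.120577) = 1.299 m/s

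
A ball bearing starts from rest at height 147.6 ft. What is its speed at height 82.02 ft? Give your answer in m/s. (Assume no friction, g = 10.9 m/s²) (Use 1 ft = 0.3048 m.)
Convert to SI: h₁−h₂ = 19.9888 m
mgh₁ = mgh₂ + ½mv² ⇒ v = √(2g(h₁−h₂)) = √(2·10.9·19.9888) = 20.87 m/s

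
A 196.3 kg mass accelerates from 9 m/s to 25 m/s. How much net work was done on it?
W = ΔKE = ½m(v₂² − v₁²) = ½(196.3)(25² − 9²) = 53393.6 J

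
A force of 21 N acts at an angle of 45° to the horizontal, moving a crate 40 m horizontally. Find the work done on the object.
W = F·d·cosθ = (21)(40)cos(45°) = 594.0 J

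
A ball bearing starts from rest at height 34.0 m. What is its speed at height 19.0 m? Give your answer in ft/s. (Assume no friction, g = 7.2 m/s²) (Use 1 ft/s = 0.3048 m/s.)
mgh₁ = mgh₂ + ½mv² ⇒ v = √(2g(h₁−h₂)) = √(2·7.2·15.0) = 14.6969 m/s = 48.22 ft/s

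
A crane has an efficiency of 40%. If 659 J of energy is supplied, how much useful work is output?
W_out = η·W_in = 0.4·659 = 263.6 J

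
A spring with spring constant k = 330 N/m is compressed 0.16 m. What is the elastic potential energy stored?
PE = ½kx² = ½(330)(0.16)² = 4.224 J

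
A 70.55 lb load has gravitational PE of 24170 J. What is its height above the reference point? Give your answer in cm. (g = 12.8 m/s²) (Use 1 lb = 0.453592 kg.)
Convert to SI: m = 32.0009 kg, PE = 24170.0 J
h = PE/(mg) = 24170.0/(32.0009·12.8) = 59.0071 m = 5901 cm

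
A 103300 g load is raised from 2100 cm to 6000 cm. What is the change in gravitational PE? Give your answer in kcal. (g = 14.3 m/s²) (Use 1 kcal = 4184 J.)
Convert to SI: m = 103.3 kg, Δh = 39.0 m
ΔPE = mgΔh = (103.3)(14.3)(39.0) = 57610.4 J = 13.77 kcal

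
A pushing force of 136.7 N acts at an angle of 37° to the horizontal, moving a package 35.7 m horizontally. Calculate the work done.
W = F·d·cosθ = (136.7)(35.7)cos(37°) = 3897 J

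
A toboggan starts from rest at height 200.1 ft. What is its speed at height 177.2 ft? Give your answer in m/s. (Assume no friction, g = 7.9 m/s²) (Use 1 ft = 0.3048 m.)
Convert to SI: h₁−h₂ = 6.97992 m
mgh₁ = mgh₂ + ½mv² ⇒ v = √(2g(h₁−h₂)) = √(2·7.9·6.97992) = 10.5 m/s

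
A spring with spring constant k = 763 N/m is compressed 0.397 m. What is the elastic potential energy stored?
PE = ½kx² = ½(763)(0.397)² = 60.13 J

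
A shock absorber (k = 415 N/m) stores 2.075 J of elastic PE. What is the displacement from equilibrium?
x = √(2·PE/k) = √(2·2.075/415) = 0.1 m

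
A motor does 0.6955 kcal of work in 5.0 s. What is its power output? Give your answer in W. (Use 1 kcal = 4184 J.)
Convert to SI: W = 2909.97 J, t = 5.0 s
P = W/t = 2909.97/5.0 = 582.0 W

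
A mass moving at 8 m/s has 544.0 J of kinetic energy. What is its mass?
m = 2·KE/v² = 2·544.0/(8)² = 17.0 kg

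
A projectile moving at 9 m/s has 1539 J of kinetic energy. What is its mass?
m = 2·KE/v² = 2·1539/(9)² = 38.0 kg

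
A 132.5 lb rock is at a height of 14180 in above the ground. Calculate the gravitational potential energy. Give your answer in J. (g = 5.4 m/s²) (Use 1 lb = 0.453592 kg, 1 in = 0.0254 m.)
Convert to SI: m = 60.1009 kg, h = 360.172 m
PE = mgh = (60.1009)(5.4)(360.172) = 116900 J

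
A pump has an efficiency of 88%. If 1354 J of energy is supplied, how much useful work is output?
W_out = η·W_in = 0.88·1354 = 1191.52 J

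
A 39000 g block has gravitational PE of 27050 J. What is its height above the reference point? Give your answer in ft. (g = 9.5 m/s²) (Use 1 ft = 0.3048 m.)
Convert to SI: m = 39.0 kg, PE = 27050.0 J
h = PE/(mg) = 27050.0/(39.0·9.5) = 73.0094 m = 239.5 ft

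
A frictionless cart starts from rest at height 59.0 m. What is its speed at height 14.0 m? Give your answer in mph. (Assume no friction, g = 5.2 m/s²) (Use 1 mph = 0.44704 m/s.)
mgh₁ = mgh₂ + ½mv² ⇒ v = √(2g(h₁−h₂)) = √(2·5.2·45.0) = 21.6333 m/s = 48.39 mph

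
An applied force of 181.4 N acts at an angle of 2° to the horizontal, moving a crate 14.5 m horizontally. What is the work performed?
W = F·d·cosθ = (181.4)(14.5)cos(2°) = 2629 J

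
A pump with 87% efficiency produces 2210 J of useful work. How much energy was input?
W_in = W_out/η = 2210/0.87 = 2540 J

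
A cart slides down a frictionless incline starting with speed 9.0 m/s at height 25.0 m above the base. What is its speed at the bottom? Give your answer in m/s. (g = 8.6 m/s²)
½mv₀² + mgh = ½mv² ⇒ v = √(v₀² + 2gh) = √(9.0² + 2·8.6·25.0) = 22.61 m/s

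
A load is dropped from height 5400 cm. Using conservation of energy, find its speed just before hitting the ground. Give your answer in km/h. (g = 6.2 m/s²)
Convert to SI: h = 54.0 m
mgh = ½mv² ⇒ v = √(2gh) = √(2·6.2·54.0) = 25.8766 m/s = 93.16 km/h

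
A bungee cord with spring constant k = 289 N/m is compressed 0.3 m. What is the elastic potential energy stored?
PE = ½kx² = ½(289)(0.3)² = 13.01 J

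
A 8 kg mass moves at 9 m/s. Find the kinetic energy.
KE = ½mv² = ½(8)(9)² = 324.0 J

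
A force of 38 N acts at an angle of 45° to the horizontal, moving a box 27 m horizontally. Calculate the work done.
W = F·d·cosθ = (38)(27)cos(45°) = 725.5 J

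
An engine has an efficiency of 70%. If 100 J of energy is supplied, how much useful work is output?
W_out = η·W_in = 0.7·100 = 70.0 J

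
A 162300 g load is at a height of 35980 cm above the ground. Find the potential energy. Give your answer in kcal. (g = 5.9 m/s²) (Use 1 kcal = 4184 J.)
Convert to SI: m = 162.3 kg, h = 359.8 m
PE = mgh = (162.3)(5.9)(359.8) = 344534 J = 82.35 kcal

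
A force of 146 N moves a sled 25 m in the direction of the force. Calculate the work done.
W = F·d = (146)(25) = 3650 J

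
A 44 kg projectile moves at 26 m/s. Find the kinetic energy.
KE = ½mv² = ½(44)(26)² = 14872.0 J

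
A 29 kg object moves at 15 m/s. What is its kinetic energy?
KE = ½mv² = ½(29)(15)² = 3262.5 J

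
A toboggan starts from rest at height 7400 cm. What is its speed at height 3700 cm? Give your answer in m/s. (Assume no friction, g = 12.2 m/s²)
Convert to SI: h₁−h₂ = 37.0 m
mgh₁ = mgh₂ + ½mv² ⇒ v = √(2g(h₁−h₂)) = √(2·12.2·37.0) = 30.05 m/s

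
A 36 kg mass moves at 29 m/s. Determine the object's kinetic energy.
KE = ½mv² = ½(36)(29)² = 15138.0 J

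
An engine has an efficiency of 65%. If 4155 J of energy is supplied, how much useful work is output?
W_out = η·W_in = 0.65·4155 = 2700.75 J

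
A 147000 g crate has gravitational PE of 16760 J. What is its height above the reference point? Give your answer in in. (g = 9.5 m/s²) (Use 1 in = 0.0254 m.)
Convert to SI: m = 147.0 kg, PE = 16760.0 J
h = PE/(mg) = 16760.0/(147.0·9.5) = 12.0014 m = 472.5 in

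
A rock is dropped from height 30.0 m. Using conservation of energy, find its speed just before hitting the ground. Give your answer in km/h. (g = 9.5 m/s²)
mgh = ½mv² ⇒ v = √(2gh) = √(2·9.5·30.0) = 23.8747 m/s = 85.95 km/h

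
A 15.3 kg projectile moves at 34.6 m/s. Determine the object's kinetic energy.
KE = ½mv² = ½(15.3)(34.6)² = 9158 J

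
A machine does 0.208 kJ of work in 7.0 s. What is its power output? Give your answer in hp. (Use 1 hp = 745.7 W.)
Convert to SI: W = 208.0 J, t = 7.0 s
P = W/t = 208.0/7.0 = 29.7143 W = 0.03985 hp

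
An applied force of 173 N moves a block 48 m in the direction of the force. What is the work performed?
W = F·d = (173)(48) = 8304 J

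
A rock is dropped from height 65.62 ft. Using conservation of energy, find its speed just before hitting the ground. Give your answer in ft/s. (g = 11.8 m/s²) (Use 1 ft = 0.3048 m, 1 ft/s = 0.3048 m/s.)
Convert to SI: h = 20.001 m
mgh = ½mv² ⇒ v = √(2gh) = √(2·11.8·20.001) = 21.7261 m/s = 71.28 ft/s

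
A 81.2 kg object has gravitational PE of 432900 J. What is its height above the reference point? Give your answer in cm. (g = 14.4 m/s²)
h = PE/(mg) = 432900/(81.2·14.4) = 370.228 m = 37020 cm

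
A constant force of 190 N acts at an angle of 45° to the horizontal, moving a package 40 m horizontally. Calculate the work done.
W = F·d·cosθ = (190)(40)cos(45°) = 5374 J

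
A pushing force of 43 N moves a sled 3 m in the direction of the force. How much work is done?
W = F·d = (43)(3) = 129.0 J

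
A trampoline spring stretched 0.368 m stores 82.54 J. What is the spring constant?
k = 2·PE/x² = 2·82.54/(0.368)² = 1219 N/m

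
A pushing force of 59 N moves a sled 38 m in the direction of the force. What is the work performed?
W = F·d = (59)(38) = 2242 J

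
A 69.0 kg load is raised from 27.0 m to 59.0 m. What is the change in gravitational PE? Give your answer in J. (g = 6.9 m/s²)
ΔPE = mgΔh = (69.0)(6.9)(32.0) = 15240 J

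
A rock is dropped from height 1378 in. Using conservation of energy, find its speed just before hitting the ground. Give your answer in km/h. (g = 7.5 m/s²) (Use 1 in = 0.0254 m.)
Convert to SI: h = 35.0012 m
mgh = ½mv² ⇒ v = √(2gh) = √(2·7.5·35.0012) = 22.9133 m/s = 82.49 km/h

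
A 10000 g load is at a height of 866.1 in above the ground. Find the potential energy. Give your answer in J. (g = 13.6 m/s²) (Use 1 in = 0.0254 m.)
Convert to SI: m = 10.0 kg, h = 21.9989 m
PE = mgh = (10.0)(13.6)(21.9989) = 2992 J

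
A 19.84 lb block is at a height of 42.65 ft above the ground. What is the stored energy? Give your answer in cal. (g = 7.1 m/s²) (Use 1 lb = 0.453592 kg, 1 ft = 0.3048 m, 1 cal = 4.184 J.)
Convert to SI: m = 8.99927 kg, h = 12.9997 m
PE = mgh = (8.99927)(7.1)(12.9997) = 830.614 J = 198.5 cal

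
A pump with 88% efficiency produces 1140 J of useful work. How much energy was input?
W_in = W_out/η = 1140/0.88 = 1295 J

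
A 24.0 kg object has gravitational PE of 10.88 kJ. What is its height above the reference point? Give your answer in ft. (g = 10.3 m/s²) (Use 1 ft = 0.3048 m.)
Convert to SI: m = 24.0 kg, PE = 10880.0 J
h = PE/(mg) = 10880.0/(24.0·10.3) = 44.0129 m = 144.4 ft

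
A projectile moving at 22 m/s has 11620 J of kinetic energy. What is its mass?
m = 2·KE/v² = 2·11620/(22)² = 48.02 kg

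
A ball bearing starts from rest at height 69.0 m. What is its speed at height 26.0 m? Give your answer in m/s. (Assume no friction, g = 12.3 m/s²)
mgh₁ = mgh₂ + ½mv² ⇒ v = √(2g(h₁−h₂)) = √(2·12.3·43.0) = 32.52 m/s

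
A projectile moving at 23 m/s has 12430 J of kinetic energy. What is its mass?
m = 2·KE/v² = 2·12430/(23)² = 46.99 kg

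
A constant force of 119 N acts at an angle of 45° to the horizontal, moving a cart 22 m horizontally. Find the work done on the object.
W = F·d·cosθ = (119)(22)cos(45°) = 1851 J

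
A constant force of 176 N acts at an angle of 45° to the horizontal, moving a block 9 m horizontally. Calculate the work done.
W = F·d·cosθ = (176)(9)cos(45°) = 1120 J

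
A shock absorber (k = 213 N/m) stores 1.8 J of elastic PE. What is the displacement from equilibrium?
x = √(2·PE/k) = √(2·1.8/213) = 0.13 m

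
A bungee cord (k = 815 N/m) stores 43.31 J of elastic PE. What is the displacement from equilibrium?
x = √(2·PE/k) = √(2·43.31/815) = 0.326 m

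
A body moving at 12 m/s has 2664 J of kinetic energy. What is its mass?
m = 2·KE/v² = 2·2664/(12)² = 37.0 kg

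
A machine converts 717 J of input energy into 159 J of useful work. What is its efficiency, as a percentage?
η = W_out/W_in = 159/717 = 22.18%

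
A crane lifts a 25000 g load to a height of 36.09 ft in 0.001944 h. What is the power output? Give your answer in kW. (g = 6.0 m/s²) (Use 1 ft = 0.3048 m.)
Convert to SI: m = 25.0 kg, h = 11.0002 m, t = 6.9984 s
P = mgh/t = (25.0)(6.0)(11.0002)/6.9984 = 235.773 W = 0.2358 kW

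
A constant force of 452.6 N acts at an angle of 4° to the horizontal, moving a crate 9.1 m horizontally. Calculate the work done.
W = F·d·cosθ = (452.6)(9.1)cos(4°) = 4109 J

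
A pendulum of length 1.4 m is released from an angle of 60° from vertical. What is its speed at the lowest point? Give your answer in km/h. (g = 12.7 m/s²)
h = L(1 − cosθ) = 1.4(1 − cos60°) = 0.7 m
v = √(2gh) = √(2·12.7·0.7) = 4.21663 m/s = 15.18 km/h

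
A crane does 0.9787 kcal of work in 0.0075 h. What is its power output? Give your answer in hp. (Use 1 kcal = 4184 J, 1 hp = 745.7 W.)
Convert to SI: W = 4094.88 J, t = 27.0 s
P = W/t = 4094.88/27.0 = 151.662 W = 0.2034 hp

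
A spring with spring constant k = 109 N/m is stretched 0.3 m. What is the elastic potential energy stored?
PE = ½kx² = ½(109)(0.3)² = 4.905 J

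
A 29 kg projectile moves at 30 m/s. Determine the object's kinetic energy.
KE = ½mv² = ½(29)(30)² = 13050.0 J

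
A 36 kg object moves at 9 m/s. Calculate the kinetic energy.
KE = ½mv² = ½(36)(9)² = 1458.0 J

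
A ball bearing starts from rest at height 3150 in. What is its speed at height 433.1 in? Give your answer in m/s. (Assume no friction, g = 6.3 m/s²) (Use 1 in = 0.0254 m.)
Convert to SI: h₁−h₂ = 69.0093 m
mgh₁ = mgh₂ + ½mv² ⇒ v = √(2g(h₁−h₂)) = √(2·6.3·69.0093) = 29.49 m/s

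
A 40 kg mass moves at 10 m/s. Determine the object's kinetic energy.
KE = ½mv² = ½(40)(10)² = 2000.0 J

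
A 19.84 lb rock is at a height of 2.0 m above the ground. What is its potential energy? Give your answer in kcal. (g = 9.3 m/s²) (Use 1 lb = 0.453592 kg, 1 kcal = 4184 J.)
Convert to SI: m = 8.99927 kg, h = 2.0 m
PE = mgh = (8.99927)(9.3)(2.0) = 167.386 J = 0.04001 kcal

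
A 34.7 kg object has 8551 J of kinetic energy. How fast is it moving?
v = √(2·KE/m) = √(2·8551/34.7) = 22.2 m/s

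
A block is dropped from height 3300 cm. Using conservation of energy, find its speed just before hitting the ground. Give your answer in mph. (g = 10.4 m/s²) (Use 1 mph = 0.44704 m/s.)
Convert to SI: h = 33.0 m
mgh = ½mv² ⇒ v = √(2gh) = √(2·10.4·33.0) = 26.1992 m/s = 58.61 mph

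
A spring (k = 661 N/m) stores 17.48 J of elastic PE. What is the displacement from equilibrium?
x = √(2·PE/k) = √(2·17.48/661) = 0.23 m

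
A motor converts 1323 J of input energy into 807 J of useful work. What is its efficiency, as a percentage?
η = W_out/W_in = 807/1323 = 61.0%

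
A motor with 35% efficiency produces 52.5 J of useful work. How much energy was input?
W_in = W_out/η = 52.5/0.35 = 150.0 J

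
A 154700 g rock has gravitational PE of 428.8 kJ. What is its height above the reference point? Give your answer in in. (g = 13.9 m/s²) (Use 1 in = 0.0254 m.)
Convert to SI: m = 154.7 kg, PE = 428800 J
h = PE/(mg) = 428800/(154.7·13.9) = 199.411 m = 7851 in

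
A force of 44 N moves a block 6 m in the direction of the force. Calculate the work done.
W = F·d = (44)(6) = 264.0 J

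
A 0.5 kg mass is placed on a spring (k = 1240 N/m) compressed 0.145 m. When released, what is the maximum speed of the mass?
½kx² = ½mv² ⇒ v = x√(k/m) = (0.145)√(1240/0.5) = 7.221 m/s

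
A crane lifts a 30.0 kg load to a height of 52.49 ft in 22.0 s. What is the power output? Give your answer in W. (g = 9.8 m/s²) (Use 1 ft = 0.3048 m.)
Convert to SI: m = 30.0 kg, h = 15.999 m, t = 22.0 s
P = mgh/t = (30.0)(9.8)(15.999)/22.0 = 213.8 W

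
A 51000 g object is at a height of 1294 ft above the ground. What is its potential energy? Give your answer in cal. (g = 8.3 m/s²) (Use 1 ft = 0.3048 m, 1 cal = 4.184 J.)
Convert to SI: m = 51.0 kg, h = 394.411 m
PE = mgh = (51.0)(8.3)(394.411) = 166954 J = 39900 cal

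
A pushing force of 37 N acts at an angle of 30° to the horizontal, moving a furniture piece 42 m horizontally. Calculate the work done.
W = F·d·cosθ = (37)(42)cos(30°) = 1346 J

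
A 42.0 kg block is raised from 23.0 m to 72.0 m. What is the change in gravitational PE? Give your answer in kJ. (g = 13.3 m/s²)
ΔPE = mgΔh = (42.0)(13.3)(49.0) = 27371.4 J = 27.37 kJ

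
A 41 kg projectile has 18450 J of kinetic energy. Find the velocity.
v = √(2·KE/m) = √(2·18450/41) = 30.0 m/s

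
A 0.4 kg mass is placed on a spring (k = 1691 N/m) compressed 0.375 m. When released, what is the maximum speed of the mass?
½kx² = ½mv² ⇒ v = x√(k/m) = (0.375)√(1691/0.4) = 24.38 m/s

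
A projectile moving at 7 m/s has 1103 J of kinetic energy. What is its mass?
m = 2·KE/v² = 2·1103/(7)² = 45.02 kg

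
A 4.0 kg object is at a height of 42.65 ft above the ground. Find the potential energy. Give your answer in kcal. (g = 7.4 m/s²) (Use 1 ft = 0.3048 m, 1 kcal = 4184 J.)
Convert to SI: m = 4.0 kg, h = 12.9997 m
PE = mgh = (4.0)(7.4)(12.9997) = 384.792 J = 0.09197 kcal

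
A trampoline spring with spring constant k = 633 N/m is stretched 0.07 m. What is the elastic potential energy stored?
PE = ½kx² = ½(633)(0.07)² = 1.551 J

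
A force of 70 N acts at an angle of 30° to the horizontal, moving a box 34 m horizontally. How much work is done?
W = F·d·cosθ = (70)(34)cos(30°) = 2061 J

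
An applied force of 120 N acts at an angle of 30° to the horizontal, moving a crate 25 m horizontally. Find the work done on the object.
W = F·d·cosθ = (120)(25)cos(30°) = 2598 J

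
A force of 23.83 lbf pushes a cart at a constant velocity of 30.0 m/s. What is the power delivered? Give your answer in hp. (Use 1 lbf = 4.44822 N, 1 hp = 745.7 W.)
Convert to SI: F = 106.001 N, v = 30.0 m/s
P = Fv = (106.001)(30.0) = 3180.03 W = 4.264 hp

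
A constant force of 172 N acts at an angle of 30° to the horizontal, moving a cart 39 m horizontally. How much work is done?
W = F·d·cosθ = (172)(39)cos(30°) = 5809 J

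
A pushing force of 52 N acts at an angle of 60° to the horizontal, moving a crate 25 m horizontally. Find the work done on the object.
W = F·d·cosθ = (52)(25)cos(60°) = 650.0 J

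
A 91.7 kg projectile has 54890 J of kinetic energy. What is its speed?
v = √(2·KE/m) = √(2·54890/91.7) = 34.6 m/s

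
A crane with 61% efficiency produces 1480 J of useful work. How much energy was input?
W_in = W_out/η = 1480/0.61 = 2426 J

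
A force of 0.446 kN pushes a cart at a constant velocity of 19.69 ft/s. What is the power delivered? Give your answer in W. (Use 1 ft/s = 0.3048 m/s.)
Convert to SI: F = 446.0 N, v = 6.00151 m/s
P = Fv = (446.0)(6.00151) = 2677 W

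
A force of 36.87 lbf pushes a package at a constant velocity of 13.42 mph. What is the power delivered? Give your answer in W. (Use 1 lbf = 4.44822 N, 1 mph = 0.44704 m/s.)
Convert to SI: F = 164.006 N, v = 5.99928 m/s
P = Fv = (164.006)(5.99928) = 983.9 W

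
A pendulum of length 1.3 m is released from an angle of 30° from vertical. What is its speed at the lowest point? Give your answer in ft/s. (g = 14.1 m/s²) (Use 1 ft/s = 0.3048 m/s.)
h = L(1 − cosθ) = 1.3(1 − cos30°) = 0.174167 m
v = √(2gh) = √(2·14.1·0.174167) = 2.21619 m/s = 7.271 ft/s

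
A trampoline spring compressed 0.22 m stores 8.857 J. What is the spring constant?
k = 2·PE/x² = 2·8.857/(0.22)² = 366.0 N/m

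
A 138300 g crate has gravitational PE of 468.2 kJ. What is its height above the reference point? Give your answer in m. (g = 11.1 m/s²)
Convert to SI: m = 138.3 kg, PE = 468200 J
h = PE/(mg) = 468200/(138.3·11.1) = 305.0 m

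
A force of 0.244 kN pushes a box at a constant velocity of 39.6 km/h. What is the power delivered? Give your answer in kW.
Convert to SI: F = 244.0 N, v = 11.0 m/s
P = Fv = (244.0)(11.0) = 2684.0 W = 2.684 kW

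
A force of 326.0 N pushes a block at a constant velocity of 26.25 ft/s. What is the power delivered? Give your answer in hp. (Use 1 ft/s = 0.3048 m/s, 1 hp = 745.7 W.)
Convert to SI: F = 326.0 N, v = 8.001 m/s
P = Fv = (326.0)(8.001) = 2608.33 W = 3.498 hp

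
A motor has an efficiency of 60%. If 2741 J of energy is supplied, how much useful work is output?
W_out = η·W_in = 0.6·2741 = 1644.6 J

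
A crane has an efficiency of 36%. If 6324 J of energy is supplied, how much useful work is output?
W_out = η·W_in = 0.36·6324 = 2276.64 J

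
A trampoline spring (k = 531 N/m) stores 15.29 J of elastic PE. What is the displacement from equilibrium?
x = √(2·PE/k) = √(2·15.29/531) = 0.24 m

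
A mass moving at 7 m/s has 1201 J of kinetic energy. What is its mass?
m = 2·KE/v² = 2·1201/(7)² = 49.02 kg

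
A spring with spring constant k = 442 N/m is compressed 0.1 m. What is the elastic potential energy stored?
PE = ½kx² = ½(442)(0.1)² = 2.21 J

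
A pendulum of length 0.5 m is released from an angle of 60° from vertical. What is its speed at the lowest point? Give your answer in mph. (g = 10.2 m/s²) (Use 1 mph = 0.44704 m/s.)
h = L(1 − cosθ) = 0.5(1 − cos60°) = 0.25 m
v = √(2gh) = √(2·10.2·0.25) = 2.25832 m/s = 5.052 mph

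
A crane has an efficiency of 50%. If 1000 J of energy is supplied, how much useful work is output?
W_out = η·W_in = 0.5·1000 = 500.0 J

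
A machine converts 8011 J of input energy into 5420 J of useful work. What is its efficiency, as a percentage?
η = W_out/W_in = 5420/8011 = 67.66%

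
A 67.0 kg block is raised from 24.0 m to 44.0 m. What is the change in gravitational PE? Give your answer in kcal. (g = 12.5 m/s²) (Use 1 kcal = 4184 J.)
ΔPE = mgΔh = (67.0)(12.5)(20.0) = 16750.0 J = 4.003 kcal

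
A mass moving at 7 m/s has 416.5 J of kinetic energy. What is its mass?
m = 2·KE/v² = 2·416.5/(7)² = 17.0 kg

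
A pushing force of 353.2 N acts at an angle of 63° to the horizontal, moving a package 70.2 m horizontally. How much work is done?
W = F·d·cosθ = (353.2)(70.2)cos(63°) = 11260 J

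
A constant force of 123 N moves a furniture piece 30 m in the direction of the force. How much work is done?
W = F·d = (123)(30) = 3690 J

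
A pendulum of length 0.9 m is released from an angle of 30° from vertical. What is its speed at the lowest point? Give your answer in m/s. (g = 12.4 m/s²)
h = L(1 − cosθ) = 0.9(1 − cos30°) = 0.120577 m
v = √(2gh) = √(2·12.4·0.120577) = 1.729 m/s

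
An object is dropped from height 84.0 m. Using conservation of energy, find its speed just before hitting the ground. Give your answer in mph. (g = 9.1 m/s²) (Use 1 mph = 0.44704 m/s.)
mgh = ½mv² ⇒ v = √(2gh) = √(2·9.1·84.0) = 39.0999 m/s = 87.46 mph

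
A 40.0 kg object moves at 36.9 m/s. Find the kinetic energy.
KE = ½mv² = ½(40.0)(36.9)² = 27230 J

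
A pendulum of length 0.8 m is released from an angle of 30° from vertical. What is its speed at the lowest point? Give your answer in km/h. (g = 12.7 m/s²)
h = L(1 − cosθ) = 0.8(1 − cos30°) = 0.10718 m
v = √(2gh) = √(2·12.7·0.10718) = 1.64996 m/s = 5.94 km/h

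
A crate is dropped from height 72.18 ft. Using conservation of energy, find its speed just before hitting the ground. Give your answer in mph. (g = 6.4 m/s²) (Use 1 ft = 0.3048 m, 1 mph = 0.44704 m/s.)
Convert to SI: h = 22.0005 m
mgh = ½mv² ⇒ v = √(2gh) = √(2·6.4·22.0005) = 16.7811 m/s = 37.54 mph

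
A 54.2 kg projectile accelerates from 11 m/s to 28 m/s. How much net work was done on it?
W = ΔKE = ½m(v₂² − v₁²) = ½(54.2)(28² − 11²) = 17967.3 J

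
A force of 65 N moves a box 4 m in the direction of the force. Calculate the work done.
W = F·d = (65)(4) = 260.0 J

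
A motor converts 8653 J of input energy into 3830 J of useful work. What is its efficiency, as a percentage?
η = W_out/W_in = 3830/8653 = 44.26%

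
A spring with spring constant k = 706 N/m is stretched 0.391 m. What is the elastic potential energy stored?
PE = ½kx² = ½(706)(0.391)² = 53.97 J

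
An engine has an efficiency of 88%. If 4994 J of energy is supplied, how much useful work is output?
W_out = η·W_in = 0.88·4994 = 4394.72 J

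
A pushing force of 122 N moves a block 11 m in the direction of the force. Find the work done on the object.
W = F·d = (122)(11) = 1342 J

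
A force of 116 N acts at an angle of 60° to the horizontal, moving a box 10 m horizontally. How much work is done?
W = F·d·cosθ = (116)(10)cos(60°) = 580.0 J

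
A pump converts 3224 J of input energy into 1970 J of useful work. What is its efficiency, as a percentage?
η = W_out/W_in = 1970/3224 = 61.1%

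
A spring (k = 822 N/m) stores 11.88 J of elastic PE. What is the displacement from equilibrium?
x = √(2·PE/k) = √(2·11.88/822) = 0.17 m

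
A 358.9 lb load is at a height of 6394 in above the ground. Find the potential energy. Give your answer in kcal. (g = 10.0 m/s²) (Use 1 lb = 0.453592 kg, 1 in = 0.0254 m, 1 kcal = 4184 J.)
Convert to SI: m = 162.794 kg, h = 162.408 m
PE = mgh = (162.794)(10.0)(162.408) = 264390 J = 63.19 kcal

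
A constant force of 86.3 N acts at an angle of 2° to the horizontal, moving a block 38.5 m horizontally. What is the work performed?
W = F·d·cosθ = (86.3)(38.5)cos(2°) = 3321 J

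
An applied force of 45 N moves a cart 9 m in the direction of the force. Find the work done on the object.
W = F·d = (45)(9) = 405.0 J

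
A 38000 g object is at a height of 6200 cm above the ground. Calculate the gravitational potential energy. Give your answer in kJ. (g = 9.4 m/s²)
Convert to SI: m = 38.0 kg, h = 62.0 m
PE = mgh = (38.0)(9.4)(62.0) = 22146.4 J = 22.15 kJ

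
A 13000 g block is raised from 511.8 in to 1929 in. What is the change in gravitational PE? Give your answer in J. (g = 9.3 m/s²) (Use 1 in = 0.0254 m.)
Convert to SI: m = 13.0 kg, Δh = 35.9969 m
ΔPE = mgΔh = (13.0)(9.3)(35.9969) = 4352 J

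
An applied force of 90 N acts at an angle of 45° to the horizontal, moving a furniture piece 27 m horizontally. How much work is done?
W = F·d·cosθ = (90)(27)cos(45°) = 1718 J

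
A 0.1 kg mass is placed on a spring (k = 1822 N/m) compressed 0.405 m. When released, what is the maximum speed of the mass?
½kx² = ½mv² ⇒ v = x√(k/m) = (0.405)√(1822/0.1) = 54.67 m/s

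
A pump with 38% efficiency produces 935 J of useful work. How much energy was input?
W_in = W_out/η = 935/0.38 = 2461 J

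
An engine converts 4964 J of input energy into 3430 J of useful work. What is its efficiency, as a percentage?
η = W_out/W_in = 3430/4964 = 69.1%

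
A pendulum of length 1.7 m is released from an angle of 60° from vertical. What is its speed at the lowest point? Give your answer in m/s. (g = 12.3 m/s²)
h = L(1 − cosθ) = 1.7(1 − cos60°) = 0.85 m
v = √(2gh) = √(2·12.3·0.85) = 4.573 m/s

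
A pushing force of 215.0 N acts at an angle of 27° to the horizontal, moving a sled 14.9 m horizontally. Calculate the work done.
W = F·d·cosθ = (215.0)(14.9)cos(27°) = 2854 J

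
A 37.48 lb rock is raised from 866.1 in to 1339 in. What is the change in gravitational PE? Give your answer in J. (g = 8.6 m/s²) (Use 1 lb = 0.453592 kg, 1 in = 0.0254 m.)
Convert to SI: m = 17.0006 kg, Δh = 12.0117 m
ΔPE = mgΔh = (17.0006)(8.6)(12.0117) = 1756 J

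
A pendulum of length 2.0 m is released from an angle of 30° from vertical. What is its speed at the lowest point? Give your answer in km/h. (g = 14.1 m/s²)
h = L(1 − cosθ) = 2.0(1 − cos30°) = 0.267949 m
v = √(2gh) = √(2·14.1·0.267949) = 2.74885 m/s = 9.896 km/h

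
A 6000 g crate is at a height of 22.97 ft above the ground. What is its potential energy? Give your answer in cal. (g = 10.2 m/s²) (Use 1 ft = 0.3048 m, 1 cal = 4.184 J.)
Convert to SI: m = 6.0 kg, h = 7.00126 m
PE = mgh = (6.0)(10.2)(7.00126) = 428.477 J = 102.4 cal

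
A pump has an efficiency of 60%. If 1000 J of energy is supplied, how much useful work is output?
W_out = η·W_in = 0.6·1000 = 600.0 J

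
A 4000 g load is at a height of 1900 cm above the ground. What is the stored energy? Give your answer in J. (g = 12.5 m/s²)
Convert to SI: m = 4.0 kg, h = 19.0 m
PE = mgh = (4.0)(12.5)(19.0) = 950.0 J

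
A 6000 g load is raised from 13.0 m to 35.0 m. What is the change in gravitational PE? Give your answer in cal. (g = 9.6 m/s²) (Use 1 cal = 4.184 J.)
Convert to SI: m = 6.0 kg, Δh = 22.0 m
ΔPE = mgΔh = (6.0)(9.6)(22.0) = 1267.2 J = 302.9 cal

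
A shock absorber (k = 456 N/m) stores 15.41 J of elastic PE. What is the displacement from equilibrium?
x = √(2·PE/k) = √(2·15.41/456) = 0.26 m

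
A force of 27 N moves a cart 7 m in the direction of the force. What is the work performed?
W = F·d = (27)(7) = 189.0 J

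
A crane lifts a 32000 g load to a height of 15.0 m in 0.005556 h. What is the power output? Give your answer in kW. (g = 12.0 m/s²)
Convert to SI: m = 32.0 kg, h = 15.0 m, t = 20.0016 s
P = mgh/t = (32.0)(12.0)(15.0)/20.0016 = 287.977 W = 0.288 kW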